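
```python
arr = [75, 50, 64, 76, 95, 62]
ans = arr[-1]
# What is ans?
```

arr has length 6. Negative index -1 maps to positive index 6 + (-1) = 5. arr[5] = 62.

62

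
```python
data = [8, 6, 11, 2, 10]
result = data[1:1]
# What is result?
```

data has length 5. The slice data[1:1] resolves to an empty index range, so the result is [].

[]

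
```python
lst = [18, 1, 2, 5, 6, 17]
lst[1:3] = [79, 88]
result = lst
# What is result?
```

lst starts as [18, 1, 2, 5, 6, 17] (length 6). The slice lst[1:3] covers indices [1, 2] with values [1, 2]. Replacing that slice with [79, 88] (same length) produces [18, 79, 88, 5, 6, 17].

[18, 79, 88, 5, 6, 17]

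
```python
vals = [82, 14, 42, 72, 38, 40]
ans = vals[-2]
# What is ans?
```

vals has length 6. Negative index -2 maps to positive index 6 + (-2) = 4. vals[4] = 38.

38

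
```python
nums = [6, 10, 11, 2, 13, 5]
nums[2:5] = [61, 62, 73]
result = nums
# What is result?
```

nums starts as [6, 10, 11, 2, 13, 5] (length 6). The slice nums[2:5] covers indices [2, 3, 4] with values [11, 2, 13]. Replacing that slice with [61, 62, 73] (same length) produces [6, 10, 61, 62, 73, 5].

[6, 10, 61, 62, 73, 5]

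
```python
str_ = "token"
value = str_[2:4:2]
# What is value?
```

str_ has length 5. The slice str_[2:4:2] selects indices [2] (2->'k'), giving 'k'.

'k'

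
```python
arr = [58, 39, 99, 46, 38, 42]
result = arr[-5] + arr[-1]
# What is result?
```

arr has length 6. Negative index -5 maps to positive index 6 + (-5) = 1. arr[1] = 39.
arr has length 6. Negative index -1 maps to positive index 6 + (-1) = 5. arr[5] = 42.
Sum: 39 + 42 = 81.

81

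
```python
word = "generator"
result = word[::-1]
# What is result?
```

word has length 9. The slice word[::-1] selects indices [8, 7, 6, 5, 4, 3, 2, 1, 0] (8->'r', 7->'o', 6->'t', 5->'a', 4->'r', 3->'e', 2->'n', 1->'e', 0->'g'), giving 'rotareneg'.

'rotareneg'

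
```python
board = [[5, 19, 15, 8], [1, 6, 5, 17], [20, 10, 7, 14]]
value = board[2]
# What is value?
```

board has 3 rows. Row 2 is [20, 10, 7, 14].

[20, 10, 7, 14]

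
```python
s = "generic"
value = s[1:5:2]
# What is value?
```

s has length 7. The slice s[1:5:2] selects indices [1, 3] (1->'e', 3->'e'), giving 'ee'.

'ee'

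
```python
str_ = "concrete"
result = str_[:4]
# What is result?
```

str_ has length 8. The slice str_[:4] selects indices [0, 1, 2, 3] (0->'c', 1->'o', 2->'n', 3->'c'), giving 'conc'.

'conc'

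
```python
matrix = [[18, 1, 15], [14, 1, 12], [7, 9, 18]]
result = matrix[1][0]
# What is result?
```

matrix[1] = [14, 1, 12]. Taking column 0 of that row yields 14.

14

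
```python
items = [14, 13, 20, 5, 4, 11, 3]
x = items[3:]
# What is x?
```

items has length 7. The slice items[3:] selects indices [3, 4, 5, 6] (3->5, 4->4, 5->11, 6->3), giving [5, 4, 11, 3].

[5, 4, 11, 3]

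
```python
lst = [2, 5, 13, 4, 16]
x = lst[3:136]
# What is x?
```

lst has length 5. The slice lst[3:136] selects indices [3, 4] (3->4, 4->16), giving [4, 16].

[4, 16]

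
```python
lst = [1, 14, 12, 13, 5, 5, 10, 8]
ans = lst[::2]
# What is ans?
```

lst has length 8. The slice lst[::2] selects indices [0, 2, 4, 6] (0->1, 2->12, 4->5, 6->10), giving [1, 12, 5, 10].

[1, 12, 5, 10]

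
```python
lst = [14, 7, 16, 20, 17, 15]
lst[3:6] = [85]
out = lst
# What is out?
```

lst starts as [14, 7, 16, 20, 17, 15] (length 6). The slice lst[3:6] covers indices [3, 4, 5] with values [20, 17, 15]. Replacing that slice with [85] (different length) produces [14, 7, 16, 85].

[14, 7, 16, 85]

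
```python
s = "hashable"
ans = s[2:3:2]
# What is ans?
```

s has length 8. The slice s[2:3:2] selects indices [2] (2->'s'), giving 's'.

's'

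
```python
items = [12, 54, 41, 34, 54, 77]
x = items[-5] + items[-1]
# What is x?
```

items has length 6. Negative index -5 maps to positive index 6 + (-5) = 1. items[1] = 54.
items has length 6. Negative index -1 maps to positive index 6 + (-1) = 5. items[5] = 77.
Sum: 54 + 77 = 131.

131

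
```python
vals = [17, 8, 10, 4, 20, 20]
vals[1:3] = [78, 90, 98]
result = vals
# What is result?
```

vals starts as [17, 8, 10, 4, 20, 20] (length 6). The slice vals[1:3] covers indices [1, 2] with values [8, 10]. Replacing that slice with [78, 90, 98] (different length) produces [17, 78, 90, 98, 4, 20, 20].

[17, 78, 90, 98, 4, 20, 20]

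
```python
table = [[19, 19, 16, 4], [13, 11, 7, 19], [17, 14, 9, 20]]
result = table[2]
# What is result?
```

table has 3 rows. Row 2 is [17, 14, 9, 20].

[17, 14, 9, 20]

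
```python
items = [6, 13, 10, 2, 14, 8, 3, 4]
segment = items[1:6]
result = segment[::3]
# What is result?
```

items has length 8. The slice items[1:6] selects indices [1, 2, 3, 4, 5] (1->13, 2->10, 3->2, 4->14, 5->8), giving [13, 10, 2, 14, 8]. So segment = [13, 10, 2, 14, 8]. segment has length 5. The slice segment[::3] selects indices [0, 3] (0->13, 3->14), giving [13, 14].

[13, 14]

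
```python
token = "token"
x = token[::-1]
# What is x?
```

token has length 5. The slice token[::-1] selects indices [4, 3, 2, 1, 0] (4->'n', 3->'e', 2->'k', 1->'o', 0->'t'), giving 'nekot'.

'nekot'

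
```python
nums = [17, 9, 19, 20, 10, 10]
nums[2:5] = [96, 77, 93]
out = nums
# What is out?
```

nums starts as [17, 9, 19, 20, 10, 10] (length 6). The slice nums[2:5] covers indices [2, 3, 4] with values [19, 20, 10]. Replacing that slice with [96, 77, 93] (same length) produces [17, 9, 96, 77, 93, 10].

[17, 9, 96, 77, 93, 10]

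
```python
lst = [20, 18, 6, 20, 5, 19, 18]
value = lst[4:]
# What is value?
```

lst has length 7. The slice lst[4:] selects indices [4, 5, 6] (4->5, 5->19, 6->18), giving [5, 19, 18].

[5, 19, 18]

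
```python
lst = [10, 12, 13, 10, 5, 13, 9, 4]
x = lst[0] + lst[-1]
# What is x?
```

lst has length 8. lst[0] = 10.
lst has length 8. Negative index -1 maps to positive index 8 + (-1) = 7. lst[7] = 4.
Sum: 10 + 4 = 14.

14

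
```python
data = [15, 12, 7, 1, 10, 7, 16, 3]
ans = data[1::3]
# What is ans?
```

data has length 8. The slice data[1::3] selects indices [1, 4, 7] (1->12, 4->10, 7->3), giving [12, 10, 3].

[12, 10, 3]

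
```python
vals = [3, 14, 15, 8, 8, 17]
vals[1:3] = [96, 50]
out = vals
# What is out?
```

vals starts as [3, 14, 15, 8, 8, 17] (length 6). The slice vals[1:3] covers indices [1, 2] with values [14, 15]. Replacing that slice with [96, 50] (same length) produces [3, 96, 50, 8, 8, 17].

[3, 96, 50, 8, 8, 17]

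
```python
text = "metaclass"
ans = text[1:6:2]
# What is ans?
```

text has length 9. The slice text[1:6:2] selects indices [1, 3, 5] (1->'e', 3->'a', 5->'l'), giving 'eal'.

'eal'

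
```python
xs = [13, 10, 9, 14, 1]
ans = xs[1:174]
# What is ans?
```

xs has length 5. The slice xs[1:174] selects indices [1, 2, 3, 4] (1->10, 2->9, 3->14, 4->1), giving [10, 9, 14, 1].

[10, 9, 14, 1]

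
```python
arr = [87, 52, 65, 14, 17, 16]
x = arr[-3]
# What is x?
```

arr has length 6. Negative index -3 maps to positive index 6 + (-3) = 3. arr[3] = 14.

14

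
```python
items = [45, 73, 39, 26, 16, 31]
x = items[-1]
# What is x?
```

items has length 6. Negative index -1 maps to positive index 6 + (-1) = 5. items[5] = 31.

31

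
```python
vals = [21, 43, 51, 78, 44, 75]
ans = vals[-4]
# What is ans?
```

vals has length 6. Negative index -4 maps to positive index 6 + (-4) = 2. vals[2] = 51.

51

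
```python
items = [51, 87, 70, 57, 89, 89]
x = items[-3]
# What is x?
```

items has length 6. Negative index -3 maps to positive index 6 + (-3) = 3. items[3] = 57.

57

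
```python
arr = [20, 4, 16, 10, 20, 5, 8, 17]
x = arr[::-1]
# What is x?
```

arr has length 8. The slice arr[::-1] selects indices [7, 6, 5, 4, 3, 2, 1, 0] (7->17, 6->8, 5->5, 4->20, 3->10, 2->16, 1->4, 0->20), giving [17, 8, 5, 20, 10, 16, 4, 20].

[17, 8, 5, 20, 10, 16, 4, 20]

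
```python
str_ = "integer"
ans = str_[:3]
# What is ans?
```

str_ has length 7. The slice str_[:3] selects indices [0, 1, 2] (0->'i', 1->'n', 2->'t'), giving 'int'.

'int'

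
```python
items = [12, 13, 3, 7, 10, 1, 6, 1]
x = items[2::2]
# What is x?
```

items has length 8. The slice items[2::2] selects indices [2, 4, 6] (2->3, 4->10, 6->6), giving [3, 10, 6].

[3, 10, 6]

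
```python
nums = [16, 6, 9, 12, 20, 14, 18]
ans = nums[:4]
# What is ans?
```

nums has length 7. The slice nums[:4] selects indices [0, 1, 2, 3] (0->16, 1->6, 2->9, 3->12), giving [16, 6, 9, 12].

[16, 6, 9, 12]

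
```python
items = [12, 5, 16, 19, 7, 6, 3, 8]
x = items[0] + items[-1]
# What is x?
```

items has length 8. items[0] = 12.
items has length 8. Negative index -1 maps to positive index 8 + (-1) = 7. items[7] = 8.
Sum: 12 + 8 = 20.

20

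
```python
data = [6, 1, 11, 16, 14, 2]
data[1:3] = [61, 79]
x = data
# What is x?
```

data starts as [6, 1, 11, 16, 14, 2] (length 6). The slice data[1:3] covers indices [1, 2] with values [1, 11]. Replacing that slice with [61, 79] (same length) produces [6, 61, 79, 16, 14, 2].

[6, 61, 79, 16, 14, 2]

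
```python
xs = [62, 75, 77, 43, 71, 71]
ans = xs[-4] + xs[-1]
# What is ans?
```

xs has length 6. Negative index -4 maps to positive index 6 + (-4) = 2. xs[2] = 77.
xs has length 6. Negative index -1 maps to positive index 6 + (-1) = 5. xs[5] = 71.
Sum: 77 + 71 = 148.

148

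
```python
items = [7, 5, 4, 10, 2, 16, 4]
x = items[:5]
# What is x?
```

items has length 7. The slice items[:5] selects indices [0, 1, 2, 3, 4] (0->7, 1->5, 2->4, 3->10, 4->2), giving [7, 5, 4, 10, 2].

[7, 5, 4, 10, 2]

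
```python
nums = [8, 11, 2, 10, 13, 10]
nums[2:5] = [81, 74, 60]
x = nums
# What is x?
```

nums starts as [8, 11, 2, 10, 13, 10] (length 6). The slice nums[2:5] covers indices [2, 3, 4] with values [2, 10, 13]. Replacing that slice with [81, 74, 60] (same length) produces [8, 11, 81, 74, 60, 10].

[8, 11, 81, 74, 60, 10]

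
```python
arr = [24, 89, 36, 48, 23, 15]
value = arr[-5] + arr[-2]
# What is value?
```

arr has length 6. Negative index -5 maps to positive index 6 + (-5) = 1. arr[1] = 89.
arr has length 6. Negative index -2 maps to positive index 6 + (-2) = 4. arr[4] = 23.
Sum: 89 + 23 = 112.

112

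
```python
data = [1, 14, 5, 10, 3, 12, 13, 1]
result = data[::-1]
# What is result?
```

data has length 8. The slice data[::-1] selects indices [7, 6, 5, 4, 3, 2, 1, 0] (7->1, 6->13, 5->12, 4->3, 3->10, 2->5, 1->14, 0->1), giving [1, 13, 12, 3, 10, 5, 14, 1].

[1, 13, 12, 3, 10, 5, 14, 1]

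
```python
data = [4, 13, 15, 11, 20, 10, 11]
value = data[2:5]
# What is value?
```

data has length 7. The slice data[2:5] selects indices [2, 3, 4] (2->15, 3->11, 4->20), giving [15, 11, 20].

[15, 11, 20]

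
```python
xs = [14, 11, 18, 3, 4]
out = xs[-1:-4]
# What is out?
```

xs has length 5. The slice xs[-1:-4] resolves to an empty index range, so the result is [].

[]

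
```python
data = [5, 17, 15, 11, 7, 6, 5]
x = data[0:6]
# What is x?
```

data has length 7. The slice data[0:6] selects indices [0, 1, 2, 3, 4, 5] (0->5, 1->17, 2->15, 3->11, 4->7, 5->6), giving [5, 17, 15, 11, 7, 6].

[5, 17, 15, 11, 7, 6]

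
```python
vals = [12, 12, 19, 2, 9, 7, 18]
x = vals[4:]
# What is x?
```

vals has length 7. The slice vals[4:] selects indices [4, 5, 6] (4->9, 5->7, 6->18), giving [9, 7, 18].

[9, 7, 18]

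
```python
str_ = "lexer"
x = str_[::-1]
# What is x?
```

str_ has length 5. The slice str_[::-1] selects indices [4, 3, 2, 1, 0] (4->'r', 3->'e', 2->'x', 1->'e', 0->'l'), giving 'rexel'.

'rexel'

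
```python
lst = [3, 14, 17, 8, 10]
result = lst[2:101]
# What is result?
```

lst has length 5. The slice lst[2:101] selects indices [2, 3, 4] (2->17, 3->8, 4->10), giving [17, 8, 10].

[17, 8, 10]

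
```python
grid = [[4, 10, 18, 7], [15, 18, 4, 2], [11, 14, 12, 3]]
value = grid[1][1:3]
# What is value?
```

grid[1] = [15, 18, 4, 2]. grid[1] has length 4. The slice grid[1][1:3] selects indices [1, 2] (1->18, 2->4), giving [18, 4].

[18, 4]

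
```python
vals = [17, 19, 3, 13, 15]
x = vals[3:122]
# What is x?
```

vals has length 5. The slice vals[3:122] selects indices [3, 4] (3->13, 4->15), giving [13, 15].

[13, 15]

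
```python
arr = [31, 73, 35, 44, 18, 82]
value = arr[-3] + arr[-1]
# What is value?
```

arr has length 6. Negative index -3 maps to positive index 6 + (-3) = 3. arr[3] = 44.
arr has length 6. Negative index -1 maps to positive index 6 + (-1) = 5. arr[5] = 82.
Sum: 44 + 82 = 126.

126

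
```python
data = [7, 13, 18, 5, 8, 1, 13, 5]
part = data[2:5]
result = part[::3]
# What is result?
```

data has length 8. The slice data[2:5] selects indices [2, 3, 4] (2->18, 3->5, 4->8), giving [18, 5, 8]. So part = [18, 5, 8]. part has length 3. The slice part[::3] selects indices [0] (0->18), giving [18].

[18]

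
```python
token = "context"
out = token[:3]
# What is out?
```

token has length 7. The slice token[:3] selects indices [0, 1, 2] (0->'c', 1->'o', 2->'n'), giving 'con'.

'con'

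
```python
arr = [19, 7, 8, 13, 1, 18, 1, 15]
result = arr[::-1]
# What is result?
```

arr has length 8. The slice arr[::-1] selects indices [7, 6, 5, 4, 3, 2, 1, 0] (7->15, 6->1, 5->18, 4->1, 3->13, 2->8, 1->7, 0->19), giving [15, 1, 18, 1, 13, 8, 7, 19].

[15, 1, 18, 1, 13, 8, 7, 19]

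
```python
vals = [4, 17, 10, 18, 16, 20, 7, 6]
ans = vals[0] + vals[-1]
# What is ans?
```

vals has length 8. vals[0] = 4.
vals has length 8. Negative index -1 maps to positive index 8 + (-1) = 7. vals[7] = 6.
Sum: 4 + 6 = 10.

10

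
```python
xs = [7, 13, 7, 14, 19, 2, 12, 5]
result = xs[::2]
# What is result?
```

xs has length 8. The slice xs[::2] selects indices [0, 2, 4, 6] (0->7, 2->7, 4->19, 6->12), giving [7, 7, 19, 12].

[7, 7, 19, 12]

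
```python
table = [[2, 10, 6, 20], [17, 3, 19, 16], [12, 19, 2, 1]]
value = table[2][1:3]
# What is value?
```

table[2] = [12, 19, 2, 1]. table[2] has length 4. The slice table[2][1:3] selects indices [1, 2] (1->19, 2->2), giving [19, 2].

[19, 2]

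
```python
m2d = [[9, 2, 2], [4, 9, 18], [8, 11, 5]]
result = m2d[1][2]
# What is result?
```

m2d[1] = [4, 9, 18]. Taking column 2 of that row yields 18.

18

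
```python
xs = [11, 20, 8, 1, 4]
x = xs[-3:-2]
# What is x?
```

xs has length 5. The slice xs[-3:-2] selects indices [2] (2->8), giving [8].

[8]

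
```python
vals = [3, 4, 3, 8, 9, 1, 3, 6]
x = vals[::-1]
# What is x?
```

vals has length 8. The slice vals[::-1] selects indices [7, 6, 5, 4, 3, 2, 1, 0] (7->6, 6->3, 5->1, 4->9, 3->8, 2->3, 1->4, 0->3), giving [6, 3, 1, 9, 8, 3, 4, 3].

[6, 3, 1, 9, 8, 3, 4, 3]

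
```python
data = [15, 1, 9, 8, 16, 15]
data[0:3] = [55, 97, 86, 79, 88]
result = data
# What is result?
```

data starts as [15, 1, 9, 8, 16, 15] (length 6). The slice data[0:3] covers indices [0, 1, 2] with values [15, 1, 9]. Replacing that slice with [55, 97, 86, 79, 88] (different length) produces [55, 97, 86, 79, 88, 8, 16, 15].

[55, 97, 86, 79, 88, 8, 16, 15]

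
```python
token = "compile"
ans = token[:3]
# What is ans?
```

token has length 7. The slice token[:3] selects indices [0, 1, 2] (0->'c', 1->'o', 2->'m'), giving 'com'.

'com'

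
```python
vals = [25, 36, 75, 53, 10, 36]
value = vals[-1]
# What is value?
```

vals has length 6. Negative index -1 maps to positive index 6 + (-1) = 5. vals[5] = 36.

36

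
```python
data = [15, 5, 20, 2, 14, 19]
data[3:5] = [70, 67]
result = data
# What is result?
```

data starts as [15, 5, 20, 2, 14, 19] (length 6). The slice data[3:5] covers indices [3, 4] with values [2, 14]. Replacing that slice with [70, 67] (same length) produces [15, 5, 20, 70, 67, 19].

[15, 5, 20, 70, 67, 19]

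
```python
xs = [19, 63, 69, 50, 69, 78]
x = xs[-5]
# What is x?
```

xs has length 6. Negative index -5 maps to positive index 6 + (-5) = 1. xs[1] = 63.

63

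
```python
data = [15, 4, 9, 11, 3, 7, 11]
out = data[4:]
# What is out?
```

data has length 7. The slice data[4:] selects indices [4, 5, 6] (4->3, 5->7, 6->11), giving [3, 7, 11].

[3, 7, 11]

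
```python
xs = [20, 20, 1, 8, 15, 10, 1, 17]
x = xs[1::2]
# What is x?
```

xs has length 8. The slice xs[1::2] selects indices [1, 3, 5, 7] (1->20, 3->8, 5->10, 7->17), giving [20, 8, 10, 17].

[20, 8, 10, 17]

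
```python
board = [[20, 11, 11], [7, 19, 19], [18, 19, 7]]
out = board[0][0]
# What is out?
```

board[0] = [20, 11, 11]. Taking column 0 of that row yields 20.

20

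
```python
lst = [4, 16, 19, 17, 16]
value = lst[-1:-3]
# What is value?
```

lst has length 5. The slice lst[-1:-3] resolves to an empty index range, so the result is [].

[]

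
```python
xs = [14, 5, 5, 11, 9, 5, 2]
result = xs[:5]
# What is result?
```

xs has length 7. The slice xs[:5] selects indices [0, 1, 2, 3, 4] (0->14, 1->5, 2->5, 3->11, 4->9), giving [14, 5, 5, 11, 9].

[14, 5, 5, 11, 9]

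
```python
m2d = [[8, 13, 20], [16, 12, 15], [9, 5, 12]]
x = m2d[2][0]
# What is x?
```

m2d[2] = [9, 5, 12]. Taking column 0 of that row yields 9.

9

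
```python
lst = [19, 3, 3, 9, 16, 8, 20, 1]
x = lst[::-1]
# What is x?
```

lst has length 8. The slice lst[::-1] selects indices [7, 6, 5, 4, 3, 2, 1, 0] (7->1, 6->20, 5->8, 4->16, 3->9, 2->3, 1->3, 0->19), giving [1, 20, 8, 16, 9, 3, 3, 19].

[1, 20, 8, 16, 9, 3, 3, 19]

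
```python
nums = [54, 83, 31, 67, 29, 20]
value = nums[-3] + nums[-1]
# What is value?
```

nums has length 6. Negative index -3 maps to positive index 6 + (-3) = 3. nums[3] = 67.
nums has length 6. Negative index -1 maps to positive index 6 + (-1) = 5. nums[5] = 20.
Sum: 67 + 20 = 87.

87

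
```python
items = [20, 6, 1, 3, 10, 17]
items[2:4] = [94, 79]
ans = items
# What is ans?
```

items starts as [20, 6, 1, 3, 10, 17] (length 6). The slice items[2:4] covers indices [2, 3] with values [1, 3]. Replacing that slice with [94, 79] (same length) produces [20, 6, 94, 79, 10, 17].

[20, 6, 94, 79, 10, 17]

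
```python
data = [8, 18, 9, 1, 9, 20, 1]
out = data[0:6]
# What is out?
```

data has length 7. The slice data[0:6] selects indices [0, 1, 2, 3, 4, 5] (0->8, 1->18, 2->9, 3->1, 4->9, 5->20), giving [8, 18, 9, 1, 9, 20].

[8, 18, 9, 1, 9, 20]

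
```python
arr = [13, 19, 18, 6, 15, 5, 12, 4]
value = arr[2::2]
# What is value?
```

arr has length 8. The slice arr[2::2] selects indices [2, 4, 6] (2->18, 4->15, 6->12), giving [18, 15, 12].

[18, 15, 12]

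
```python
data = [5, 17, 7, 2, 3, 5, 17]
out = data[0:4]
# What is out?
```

data has length 7. The slice data[0:4] selects indices [0, 1, 2, 3] (0->5, 1->17, 2->7, 3->2), giving [5, 17, 7, 2].

[5, 17, 7, 2]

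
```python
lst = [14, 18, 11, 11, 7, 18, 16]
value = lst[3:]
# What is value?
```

lst has length 7. The slice lst[3:] selects indices [3, 4, 5, 6] (3->11, 4->7, 5->18, 6->16), giving [11, 7, 18, 16].

[11, 7, 18, 16]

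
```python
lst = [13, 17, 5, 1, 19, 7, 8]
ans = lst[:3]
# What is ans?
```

lst has length 7. The slice lst[:3] selects indices [0, 1, 2] (0->13, 1->17, 2->5), giving [13, 17, 5].

[13, 17, 5]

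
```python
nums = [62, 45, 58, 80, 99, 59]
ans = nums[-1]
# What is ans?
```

nums has length 6. Negative index -1 maps to positive index 6 + (-1) = 5. nums[5] = 59.

59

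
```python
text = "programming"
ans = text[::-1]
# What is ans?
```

text has length 11. The slice text[::-1] selects indices [10, 9, 8, 7, 6, 5, 4, 3, 2, 1, 0] (10->'g', 9->'n', 8->'i', 7->'m', 6->'m', 5->'a', 4->'r', 3->'g', 2->'o', 1->'r', 0->'p'), giving 'gnimmargorp'.

'gnimmargorp'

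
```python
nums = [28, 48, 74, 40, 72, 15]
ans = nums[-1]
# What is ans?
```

nums has length 6. Negative index -1 maps to positive index 6 + (-1) = 5. nums[5] = 15.

15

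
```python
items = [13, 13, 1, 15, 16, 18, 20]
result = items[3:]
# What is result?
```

items has length 7. The slice items[3:] selects indices [3, 4, 5, 6] (3->15, 4->16, 5->18, 6->20), giving [15, 16, 18, 20].

[15, 16, 18, 20]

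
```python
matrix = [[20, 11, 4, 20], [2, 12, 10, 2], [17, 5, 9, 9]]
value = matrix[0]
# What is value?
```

matrix has 3 rows. Row 0 is [20, 11, 4, 20].

[20, 11, 4, 20]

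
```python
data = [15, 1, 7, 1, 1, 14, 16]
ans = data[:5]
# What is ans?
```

data has length 7. The slice data[:5] selects indices [0, 1, 2, 3, 4] (0->15, 1->1, 2->7, 3->1, 4->1), giving [15, 1, 7, 1, 1].

[15, 1, 7, 1, 1]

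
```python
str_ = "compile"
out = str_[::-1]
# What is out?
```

str_ has length 7. The slice str_[::-1] selects indices [6, 5, 4, 3, 2, 1, 0] (6->'e', 5->'l', 4->'i', 3->'p', 2->'m', 1->'o', 0->'c'), giving 'elipmoc'.

'elipmoc'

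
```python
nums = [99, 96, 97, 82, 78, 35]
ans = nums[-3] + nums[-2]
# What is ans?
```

nums has length 6. Negative index -3 maps to positive index 6 + (-3) = 3. nums[3] = 82.
nums has length 6. Negative index -2 maps to positive index 6 + (-2) = 4. nums[4] = 78.
Sum: 82 + 78 = 160.

160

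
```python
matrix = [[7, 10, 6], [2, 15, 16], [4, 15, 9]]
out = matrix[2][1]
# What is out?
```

matrix[2] = [4, 15, 9]. Taking column 1 of that row yields 15.

15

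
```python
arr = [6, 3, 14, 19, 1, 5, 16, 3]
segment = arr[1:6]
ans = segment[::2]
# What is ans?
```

arr has length 8. The slice arr[1:6] selects indices [1, 2, 3, 4, 5] (1->3, 2->14, 3->19, 4->1, 5->5), giving [3, 14, 19, 1, 5]. So segment = [3, 14, 19, 1, 5]. segment has length 5. The slice segment[::2] selects indices [0, 2, 4] (0->3, 2->19, 4->5), giving [3, 19, 5].

[3, 19, 5]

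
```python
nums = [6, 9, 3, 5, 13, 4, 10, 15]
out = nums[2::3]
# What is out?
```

nums has length 8. The slice nums[2::3] selects indices [2, 5] (2->3, 5->4), giving [3, 4].

[3, 4]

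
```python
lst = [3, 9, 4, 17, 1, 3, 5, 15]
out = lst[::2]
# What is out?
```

lst has length 8. The slice lst[::2] selects indices [0, 2, 4, 6] (0->3, 2->4, 4->1, 6->5), giving [3, 4, 1, 5].

[3, 4, 1, 5]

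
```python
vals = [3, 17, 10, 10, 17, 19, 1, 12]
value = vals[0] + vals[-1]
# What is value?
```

vals has length 8. vals[0] = 3.
vals has length 8. Negative index -1 maps to positive index 8 + (-1) = 7. vals[7] = 12.
Sum: 3 + 12 = 15.

15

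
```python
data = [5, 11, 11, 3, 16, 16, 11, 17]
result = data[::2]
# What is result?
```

data has length 8. The slice data[::2] selects indices [0, 2, 4, 6] (0->5, 2->11, 4->16, 6->11), giving [5, 11, 16, 11].

[5, 11, 16, 11]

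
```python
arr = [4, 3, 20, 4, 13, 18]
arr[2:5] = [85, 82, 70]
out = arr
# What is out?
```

arr starts as [4, 3, 20, 4, 13, 18] (length 6). The slice arr[2:5] covers indices [2, 3, 4] with values [20, 4, 13]. Replacing that slice with [85, 82, 70] (same length) produces [4, 3, 85, 82, 70, 18].

[4, 3, 85, 82, 70, 18]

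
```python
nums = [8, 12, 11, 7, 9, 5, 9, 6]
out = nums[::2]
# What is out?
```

nums has length 8. The slice nums[::2] selects indices [0, 2, 4, 6] (0->8, 2->11, 4->9, 6->9), giving [8, 11, 9, 9].

[8, 11, 9, 9]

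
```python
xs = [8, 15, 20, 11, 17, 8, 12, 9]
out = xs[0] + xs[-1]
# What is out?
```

xs has length 8. xs[0] = 8.
xs has length 8. Negative index -1 maps to positive index 8 + (-1) = 7. xs[7] = 9.
Sum: 8 + 9 = 17.

17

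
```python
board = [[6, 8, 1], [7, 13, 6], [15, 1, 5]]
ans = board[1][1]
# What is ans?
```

board[1] = [7, 13, 6]. Taking column 1 of that row yields 13.

13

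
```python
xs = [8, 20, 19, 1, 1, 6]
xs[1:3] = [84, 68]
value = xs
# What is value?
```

xs starts as [8, 20, 19, 1, 1, 6] (length 6). The slice xs[1:3] covers indices [1, 2] with values [20, 19]. Replacing that slice with [84, 68] (same length) produces [8, 84, 68, 1, 1, 6].

[8, 84, 68, 1, 1, 6]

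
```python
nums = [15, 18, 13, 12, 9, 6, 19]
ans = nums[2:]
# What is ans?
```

nums has length 7. The slice nums[2:] selects indices [2, 3, 4, 5, 6] (2->13, 3->12, 4->9, 5->6, 6->19), giving [13, 12, 9, 6, 19].

[13, 12, 9, 6, 19]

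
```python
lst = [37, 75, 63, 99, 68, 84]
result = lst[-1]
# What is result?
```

lst has length 6. Negative index -1 maps to positive index 6 + (-1) = 5. lst[5] = 84.

84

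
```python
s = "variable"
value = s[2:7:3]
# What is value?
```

s has length 8. The slice s[2:7:3] selects indices [2, 5] (2->'r', 5->'b'), giving 'rb'.

'rb'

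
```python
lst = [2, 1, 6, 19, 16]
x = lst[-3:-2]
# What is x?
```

lst has length 5. The slice lst[-3:-2] selects indices [2] (2->6), giving [6].

[6]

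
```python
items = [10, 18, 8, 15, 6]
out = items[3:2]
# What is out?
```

items has length 5. The slice items[3:2] resolves to an empty index range, so the result is [].

[]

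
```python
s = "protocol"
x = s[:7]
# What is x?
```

s has length 8. The slice s[:7] selects indices [0, 1, 2, 3, 4, 5, 6] (0->'p', 1->'r', 2->'o', 3->'t', 4->'o', 5->'c', 6->'o'), giving 'protoco'.

'protoco'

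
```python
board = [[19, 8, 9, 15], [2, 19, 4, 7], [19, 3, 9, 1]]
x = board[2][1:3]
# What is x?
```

board[2] = [19, 3, 9, 1]. board[2] has length 4. The slice board[2][1:3] selects indices [1, 2] (1->3, 2->9), giving [3, 9].

[3, 9]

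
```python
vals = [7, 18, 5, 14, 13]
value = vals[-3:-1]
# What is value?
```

vals has length 5. The slice vals[-3:-1] selects indices [2, 3] (2->5, 3->14), giving [5, 14].

[5, 14]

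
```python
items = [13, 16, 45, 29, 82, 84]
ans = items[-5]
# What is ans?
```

items has length 6. Negative index -5 maps to positive index 6 + (-5) = 1. items[1] = 16.

16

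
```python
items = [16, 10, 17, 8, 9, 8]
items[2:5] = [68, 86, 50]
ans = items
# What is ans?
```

items starts as [16, 10, 17, 8, 9, 8] (length 6). The slice items[2:5] covers indices [2, 3, 4] with values [17, 8, 9]. Replacing that slice with [68, 86, 50] (same length) produces [16, 10, 68, 86, 50, 8].

[16, 10, 68, 86, 50, 8]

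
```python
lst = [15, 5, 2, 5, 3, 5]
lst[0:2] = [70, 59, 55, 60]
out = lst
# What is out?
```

lst starts as [15, 5, 2, 5, 3, 5] (length 6). The slice lst[0:2] covers indices [0, 1] with values [15, 5]. Replacing that slice with [70, 59, 55, 60] (different length) produces [70, 59, 55, 60, 2, 5, 3, 5].

[70, 59, 55, 60, 2, 5, 3, 5]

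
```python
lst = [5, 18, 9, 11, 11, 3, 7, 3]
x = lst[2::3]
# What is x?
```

lst has length 8. The slice lst[2::3] selects indices [2, 5] (2->9, 5->3), giving [9, 3].

[9, 3]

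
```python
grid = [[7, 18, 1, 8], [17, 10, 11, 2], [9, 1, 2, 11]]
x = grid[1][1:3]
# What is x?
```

grid[1] = [17, 10, 11, 2]. grid[1] has length 4. The slice grid[1][1:3] selects indices [1, 2] (1->10, 2->11), giving [10, 11].

[10, 11]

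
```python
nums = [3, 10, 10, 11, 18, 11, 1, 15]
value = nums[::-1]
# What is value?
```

nums has length 8. The slice nums[::-1] selects indices [7, 6, 5, 4, 3, 2, 1, 0] (7->15, 6->1, 5->11, 4->18, 3->11, 2->10, 1->10, 0->3), giving [15, 1, 11, 18, 11, 10, 10, 3].

[15, 1, 11, 18, 11, 10, 10, 3]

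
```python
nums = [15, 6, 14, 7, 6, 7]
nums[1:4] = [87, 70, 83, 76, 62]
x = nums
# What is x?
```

nums starts as [15, 6, 14, 7, 6, 7] (length 6). The slice nums[1:4] covers indices [1, 2, 3] with values [6, 14, 7]. Replacing that slice with [87, 70, 83, 76, 62] (different length) produces [15, 87, 70, 83, 76, 62, 6, 7].

[15, 87, 70, 83, 76, 62, 6, 7]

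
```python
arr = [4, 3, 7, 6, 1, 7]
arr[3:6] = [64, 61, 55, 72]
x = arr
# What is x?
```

arr starts as [4, 3, 7, 6, 1, 7] (length 6). The slice arr[3:6] covers indices [3, 4, 5] with values [6, 1, 7]. Replacing that slice with [64, 61, 55, 72] (different length) produces [4, 3, 7, 64, 61, 55, 72].

[4, 3, 7, 64, 61, 55, 72]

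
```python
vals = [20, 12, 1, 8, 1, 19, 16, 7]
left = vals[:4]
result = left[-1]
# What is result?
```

vals has length 8. The slice vals[:4] selects indices [0, 1, 2, 3] (0->20, 1->12, 2->1, 3->8), giving [20, 12, 1, 8]. So left = [20, 12, 1, 8]. Then left[-1] = 8.

8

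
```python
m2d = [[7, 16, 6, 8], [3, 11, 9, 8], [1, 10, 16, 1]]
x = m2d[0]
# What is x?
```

m2d has 3 rows. Row 0 is [7, 16, 6, 8].

[7, 16, 6, 8]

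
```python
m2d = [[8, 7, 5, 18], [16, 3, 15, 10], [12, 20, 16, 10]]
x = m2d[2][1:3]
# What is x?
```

m2d[2] = [12, 20, 16, 10]. m2d[2] has length 4. The slice m2d[2][1:3] selects indices [1, 2] (1->20, 2->16), giving [20, 16].

[20, 16]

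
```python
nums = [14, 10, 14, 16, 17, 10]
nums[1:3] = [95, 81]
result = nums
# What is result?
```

nums starts as [14, 10, 14, 16, 17, 10] (length 6). The slice nums[1:3] covers indices [1, 2] with values [10, 14]. Replacing that slice with [95, 81] (same length) produces [14, 95, 81, 16, 17, 10].

[14, 95, 81, 16, 17, 10]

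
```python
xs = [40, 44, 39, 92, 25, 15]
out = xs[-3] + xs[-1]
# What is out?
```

xs has length 6. Negative index -3 maps to positive index 6 + (-3) = 3. xs[3] = 92.
xs has length 6. Negative index -1 maps to positive index 6 + (-1) = 5. xs[5] = 15.
Sum: 92 + 15 = 107.

107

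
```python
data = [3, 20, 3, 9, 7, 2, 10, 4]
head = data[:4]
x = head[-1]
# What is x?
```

data has length 8. The slice data[:4] selects indices [0, 1, 2, 3] (0->3, 1->20, 2->3, 3->9), giving [3, 20, 3, 9]. So head = [3, 20, 3, 9]. Then head[-1] = 9.

9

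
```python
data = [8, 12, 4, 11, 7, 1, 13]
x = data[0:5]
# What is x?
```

data has length 7. The slice data[0:5] selects indices [0, 1, 2, 3, 4] (0->8, 1->12, 2->4, 3->11, 4->7), giving [8, 12, 4, 11, 7].

[8, 12, 4, 11, 7]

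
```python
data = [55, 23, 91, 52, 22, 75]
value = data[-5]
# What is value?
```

data has length 6. Negative index -5 maps to positive index 6 + (-5) = 1. data[1] = 23.

23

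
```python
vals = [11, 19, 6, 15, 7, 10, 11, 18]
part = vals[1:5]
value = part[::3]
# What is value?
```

vals has length 8. The slice vals[1:5] selects indices [1, 2, 3, 4] (1->19, 2->6, 3->15, 4->7), giving [19, 6, 15, 7]. So part = [19, 6, 15, 7]. part has length 4. The slice part[::3] selects indices [0, 3] (0->19, 3->7), giving [19, 7].

[19, 7]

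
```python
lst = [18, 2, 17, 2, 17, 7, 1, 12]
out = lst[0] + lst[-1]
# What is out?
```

lst has length 8. lst[0] = 18.
lst has length 8. Negative index -1 maps to positive index 8 + (-1) = 7. lst[7] = 12.
Sum: 18 + 12 = 30.

30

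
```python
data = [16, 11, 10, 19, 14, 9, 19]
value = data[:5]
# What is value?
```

data has length 7. The slice data[:5] selects indices [0, 1, 2, 3, 4] (0->16, 1->11, 2->10, 3->19, 4->14), giving [16, 11, 10, 19, 14].

[16, 11, 10, 19, 14]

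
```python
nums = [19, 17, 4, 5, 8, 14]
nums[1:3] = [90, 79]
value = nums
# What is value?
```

nums starts as [19, 17, 4, 5, 8, 14] (length 6). The slice nums[1:3] covers indices [1, 2] with values [17, 4]. Replacing that slice with [90, 79] (same length) produces [19, 90, 79, 5, 8, 14].

[19, 90, 79, 5, 8, 14]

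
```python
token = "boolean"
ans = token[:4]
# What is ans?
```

token has length 7. The slice token[:4] selects indices [0, 1, 2, 3] (0->'b', 1->'o', 2->'o', 3->'l'), giving 'bool'.

'bool'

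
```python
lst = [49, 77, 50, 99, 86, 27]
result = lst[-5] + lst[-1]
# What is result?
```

lst has length 6. Negative index -5 maps to positive index 6 + (-5) = 1. lst[1] = 77.
lst has length 6. Negative index -1 maps to positive index 6 + (-1) = 5. lst[5] = 27.
Sum: 77 + 27 = 104.

104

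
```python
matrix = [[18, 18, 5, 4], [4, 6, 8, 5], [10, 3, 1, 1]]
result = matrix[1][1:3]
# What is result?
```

matrix[1] = [4, 6, 8, 5]. matrix[1] has length 4. The slice matrix[1][1:3] selects indices [1, 2] (1->6, 2->8), giving [6, 8].

[6, 8]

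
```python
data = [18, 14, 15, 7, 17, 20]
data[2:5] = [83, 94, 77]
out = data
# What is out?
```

data starts as [18, 14, 15, 7, 17, 20] (length 6). The slice data[2:5] covers indices [2, 3, 4] with values [15, 7, 17]. Replacing that slice with [83, 94, 77] (same length) produces [18, 14, 83, 94, 77, 20].

[18, 14, 83, 94, 77, 20]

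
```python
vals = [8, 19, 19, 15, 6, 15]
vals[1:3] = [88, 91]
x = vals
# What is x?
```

vals starts as [8, 19, 19, 15, 6, 15] (length 6). The slice vals[1:3] covers indices [1, 2] with values [19, 19]. Replacing that slice with [88, 91] (same length) produces [8, 88, 91, 15, 6, 15].

[8, 88, 91, 15, 6, 15]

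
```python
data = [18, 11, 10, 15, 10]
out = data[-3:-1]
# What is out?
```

data has length 5. The slice data[-3:-1] selects indices [2, 3] (2->10, 3->15), giving [10, 15].

[10, 15]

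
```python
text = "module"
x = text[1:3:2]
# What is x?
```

text has length 6. The slice text[1:3:2] selects indices [1] (1->'o'), giving 'o'.

'o'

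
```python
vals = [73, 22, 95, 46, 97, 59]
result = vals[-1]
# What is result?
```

vals has length 6. Negative index -1 maps to positive index 6 + (-1) = 5. vals[5] = 59.

59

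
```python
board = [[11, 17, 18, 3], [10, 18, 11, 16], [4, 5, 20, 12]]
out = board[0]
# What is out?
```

board has 3 rows. Row 0 is [11, 17, 18, 3].

[11, 17, 18, 3]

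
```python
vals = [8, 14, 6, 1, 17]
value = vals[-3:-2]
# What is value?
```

vals has length 5. The slice vals[-3:-2] selects indices [2] (2->6), giving [6].

[6]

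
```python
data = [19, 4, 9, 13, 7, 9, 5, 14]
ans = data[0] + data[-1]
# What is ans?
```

data has length 8. data[0] = 19.
data has length 8. Negative index -1 maps to positive index 8 + (-1) = 7. data[7] = 14.
Sum: 19 + 14 = 33.

33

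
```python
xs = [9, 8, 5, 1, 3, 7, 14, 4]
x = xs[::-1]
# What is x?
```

xs has length 8. The slice xs[::-1] selects indices [7, 6, 5, 4, 3, 2, 1, 0] (7->4, 6->14, 5->7, 4->3, 3->1, 2->5, 1->8, 0->9), giving [4, 14, 7, 3, 1, 5, 8, 9].

[4, 14, 7, 3, 1, 5, 8, 9]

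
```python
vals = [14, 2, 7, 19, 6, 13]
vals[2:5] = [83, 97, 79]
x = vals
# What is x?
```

vals starts as [14, 2, 7, 19, 6, 13] (length 6). The slice vals[2:5] covers indices [2, 3, 4] with values [7, 19, 6]. Replacing that slice with [83, 97, 79] (same length) produces [14, 2, 83, 97, 79, 13].

[14, 2, 83, 97, 79, 13]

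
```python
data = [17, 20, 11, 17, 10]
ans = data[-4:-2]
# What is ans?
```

data has length 5. The slice data[-4:-2] selects indices [1, 2] (1->20, 2->11), giving [20, 11].

[20, 11]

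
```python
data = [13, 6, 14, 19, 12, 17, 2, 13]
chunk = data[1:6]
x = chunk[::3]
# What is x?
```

data has length 8. The slice data[1:6] selects indices [1, 2, 3, 4, 5] (1->6, 2->14, 3->19, 4->12, 5->17), giving [6, 14, 19, 12, 17]. So chunk = [6, 14, 19, 12, 17]. chunk has length 5. The slice chunk[::3] selects indices [0, 3] (0->6, 3->12), giving [6, 12].

[6, 12]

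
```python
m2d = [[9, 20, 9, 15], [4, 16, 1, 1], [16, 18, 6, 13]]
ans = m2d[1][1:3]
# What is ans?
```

m2d[1] = [4, 16, 1, 1]. m2d[1] has length 4. The slice m2d[1][1:3] selects indices [1, 2] (1->16, 2->1), giving [16, 1].

[16, 1]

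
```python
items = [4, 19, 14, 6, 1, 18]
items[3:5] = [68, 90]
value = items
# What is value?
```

items starts as [4, 19, 14, 6, 1, 18] (length 6). The slice items[3:5] covers indices [3, 4] with values [6, 1]. Replacing that slice with [68, 90] (same length) produces [4, 19, 14, 68, 90, 18].

[4, 19, 14, 68, 90, 18]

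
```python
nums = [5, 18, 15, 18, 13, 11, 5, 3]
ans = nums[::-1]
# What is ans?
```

nums has length 8. The slice nums[::-1] selects indices [7, 6, 5, 4, 3, 2, 1, 0] (7->3, 6->5, 5->11, 4->13, 3->18, 2->15, 1->18, 0->5), giving [3, 5, 11, 13, 18, 15, 18, 5].

[3, 5, 11, 13, 18, 15, 18, 5]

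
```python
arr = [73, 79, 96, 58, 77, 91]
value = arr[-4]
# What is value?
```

arr has length 6. Negative index -4 maps to positive index 6 + (-4) = 2. arr[2] = 96.

96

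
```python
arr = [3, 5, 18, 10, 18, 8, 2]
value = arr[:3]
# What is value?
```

arr has length 7. The slice arr[:3] selects indices [0, 1, 2] (0->3, 1->5, 2->18), giving [3, 5, 18].

[3, 5, 18]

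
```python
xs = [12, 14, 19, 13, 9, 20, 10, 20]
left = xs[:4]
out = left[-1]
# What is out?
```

xs has length 8. The slice xs[:4] selects indices [0, 1, 2, 3] (0->12, 1->14, 2->19, 3->13), giving [12, 14, 19, 13]. So left = [12, 14, 19, 13]. Then left[-1] = 13.

13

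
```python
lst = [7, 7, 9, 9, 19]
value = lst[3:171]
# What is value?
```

lst has length 5. The slice lst[3:171] selects indices [3, 4] (3->9, 4->19), giving [9, 19].

[9, 19]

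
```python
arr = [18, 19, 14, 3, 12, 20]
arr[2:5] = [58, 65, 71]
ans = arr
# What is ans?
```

arr starts as [18, 19, 14, 3, 12, 20] (length 6). The slice arr[2:5] covers indices [2, 3, 4] with values [14, 3, 12]. Replacing that slice with [58, 65, 71] (same length) produces [18, 19, 58, 65, 71, 20].

[18, 19, 58, 65, 71, 20]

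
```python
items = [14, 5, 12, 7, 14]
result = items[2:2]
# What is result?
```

items has length 5. The slice items[2:2] resolves to an empty index range, so the result is [].

[]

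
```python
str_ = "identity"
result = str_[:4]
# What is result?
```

str_ has length 8. The slice str_[:4] selects indices [0, 1, 2, 3] (0->'i', 1->'d', 2->'e', 3->'n'), giving 'iden'.

'iden'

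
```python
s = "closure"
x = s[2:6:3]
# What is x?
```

s has length 7. The slice s[2:6:3] selects indices [2, 5] (2->'o', 5->'r'), giving 'or'.

'or'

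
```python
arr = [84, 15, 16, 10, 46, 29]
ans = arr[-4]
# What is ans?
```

arr has length 6. Negative index -4 maps to positive index 6 + (-4) = 2. arr[2] = 16.

16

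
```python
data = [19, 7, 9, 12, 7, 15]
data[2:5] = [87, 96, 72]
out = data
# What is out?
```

data starts as [19, 7, 9, 12, 7, 15] (length 6). The slice data[2:5] covers indices [2, 3, 4] with values [9, 12, 7]. Replacing that slice with [87, 96, 72] (same length) produces [19, 7, 87, 96, 72, 15].

[19, 7, 87, 96, 72, 15]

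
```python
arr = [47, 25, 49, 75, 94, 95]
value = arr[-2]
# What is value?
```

arr has length 6. Negative index -2 maps to positive index 6 + (-2) = 4. arr[4] = 94.

94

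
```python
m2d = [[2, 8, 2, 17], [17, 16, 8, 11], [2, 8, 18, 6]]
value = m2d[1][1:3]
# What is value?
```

m2d[1] = [17, 16, 8, 11]. m2d[1] has length 4. The slice m2d[1][1:3] selects indices [1, 2] (1->16, 2->8), giving [16, 8].

[16, 8]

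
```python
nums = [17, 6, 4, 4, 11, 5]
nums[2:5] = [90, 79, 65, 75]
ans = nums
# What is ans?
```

nums starts as [17, 6, 4, 4, 11, 5] (length 6). The slice nums[2:5] covers indices [2, 3, 4] with values [4, 4, 11]. Replacing that slice with [90, 79, 65, 75] (different length) produces [17, 6, 90, 79, 65, 75, 5].

[17, 6, 90, 79, 65, 75, 5]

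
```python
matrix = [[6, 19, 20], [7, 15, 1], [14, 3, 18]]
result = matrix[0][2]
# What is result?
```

matrix[0] = [6, 19, 20]. Taking column 2 of that row yields 20.

20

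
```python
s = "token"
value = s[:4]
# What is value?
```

s has length 5. The slice s[:4] selects indices [0, 1, 2, 3] (0->'t', 1->'o', 2->'k', 3->'e'), giving 'toke'.

'toke'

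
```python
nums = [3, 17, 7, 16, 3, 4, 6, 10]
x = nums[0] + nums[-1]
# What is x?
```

nums has length 8. nums[0] = 3.
nums has length 8. Negative index -1 maps to positive index 8 + (-1) = 7. nums[7] = 10.
Sum: 3 + 10 = 13.

13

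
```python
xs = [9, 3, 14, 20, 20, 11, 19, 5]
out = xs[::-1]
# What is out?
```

xs has length 8. The slice xs[::-1] selects indices [7, 6, 5, 4, 3, 2, 1, 0] (7->5, 6->19, 5->11, 4->20, 3->20, 2->14, 1->3, 0->9), giving [5, 19, 11, 20, 20, 14, 3, 9].

[5, 19, 11, 20, 20, 14, 3, 9]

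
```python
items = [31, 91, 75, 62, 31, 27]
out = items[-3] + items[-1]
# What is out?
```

items has length 6. Negative index -3 maps to positive index 6 + (-3) = 3. items[3] = 62.
items has length 6. Negative index -1 maps to positive index 6 + (-1) = 5. items[5] = 27.
Sum: 62 + 27 = 89.

89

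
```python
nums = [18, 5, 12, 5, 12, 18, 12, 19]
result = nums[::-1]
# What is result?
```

nums has length 8. The slice nums[::-1] selects indices [7, 6, 5, 4, 3, 2, 1, 0] (7->19, 6->12, 5->18, 4->12, 3->5, 2->12, 1->5, 0->18), giving [19, 12, 18, 12, 5, 12, 5, 18].

[19, 12, 18, 12, 5, 12, 5, 18]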